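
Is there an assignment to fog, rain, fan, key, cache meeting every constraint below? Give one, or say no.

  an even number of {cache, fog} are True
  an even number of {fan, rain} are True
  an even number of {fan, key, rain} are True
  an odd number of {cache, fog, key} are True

Adding constraints 1, 2, 3, 4 mod 2: every variable appears an even number of times on the left, so the left side is 0.
But the right sides sum to 1 (mod 2). 0 ≠ 1 — the system is inconsistent.

Unsatisfiable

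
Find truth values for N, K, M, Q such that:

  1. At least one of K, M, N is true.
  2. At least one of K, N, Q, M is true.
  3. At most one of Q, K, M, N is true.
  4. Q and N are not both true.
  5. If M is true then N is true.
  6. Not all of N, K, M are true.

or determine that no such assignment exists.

N = False, K = True, M = False, Q = False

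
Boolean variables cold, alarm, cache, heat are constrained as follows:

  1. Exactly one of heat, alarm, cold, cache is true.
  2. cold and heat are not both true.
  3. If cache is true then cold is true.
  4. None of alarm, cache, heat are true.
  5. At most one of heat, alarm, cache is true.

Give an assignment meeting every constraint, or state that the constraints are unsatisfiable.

cold=T, alarm=F, cache=F, heat=F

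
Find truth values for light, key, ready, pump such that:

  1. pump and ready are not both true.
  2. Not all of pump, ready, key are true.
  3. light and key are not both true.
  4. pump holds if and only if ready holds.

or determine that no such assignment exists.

light = False, key = True, ready = False, pump = False

  (1) pump=F, ready=F — not both ✓
  (2) {pump, ready, key}: 1/3 true — not all ✓
  (3) light=F, key=T — not both ✓
  (4) pump=F, ready=F — same ✓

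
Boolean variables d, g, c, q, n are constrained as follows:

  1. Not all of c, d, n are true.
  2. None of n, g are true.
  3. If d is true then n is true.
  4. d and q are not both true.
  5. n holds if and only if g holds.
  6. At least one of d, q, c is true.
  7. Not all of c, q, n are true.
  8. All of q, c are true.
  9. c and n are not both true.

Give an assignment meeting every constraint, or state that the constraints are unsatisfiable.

d=F, g=F, c=T, q=T, n=F

  (1) {c, d, n}: 1/3 true — not all ✓
  (2) {n, g}: 0 true — none ✓
  (3) d=F ⇒ n: vacuous ✓
  (4) d=F, q=T — not both ✓
  (5) n=F, g=F — same ✓
  (6) {d, q, c}: 2 true — at least one ✓
  (7) {c, q, n}: 2/3 true — not all ✓
  (8) {q, c}: all 2 true ✓
  (9) c=T, n=F — not both ✓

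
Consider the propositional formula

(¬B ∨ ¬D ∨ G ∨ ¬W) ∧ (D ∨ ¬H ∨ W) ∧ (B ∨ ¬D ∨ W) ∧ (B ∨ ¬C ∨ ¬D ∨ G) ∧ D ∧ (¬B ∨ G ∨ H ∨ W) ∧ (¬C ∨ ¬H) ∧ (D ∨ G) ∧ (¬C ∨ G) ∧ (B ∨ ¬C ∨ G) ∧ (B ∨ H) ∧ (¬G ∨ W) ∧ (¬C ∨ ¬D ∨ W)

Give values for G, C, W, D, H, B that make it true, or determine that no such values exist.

Unit clause (D) forces D = True.
Set G = False.
  then (¬C ∨ G) forces C = False.
Set W = True.
  then (¬B ∨ ¬D ∨ G ∨ ¬W) forces B = False.
  then (B ∨ H) forces H = True.
All clauses satisfied.

G=F; C=F; W=T; D=T; H=T; B=F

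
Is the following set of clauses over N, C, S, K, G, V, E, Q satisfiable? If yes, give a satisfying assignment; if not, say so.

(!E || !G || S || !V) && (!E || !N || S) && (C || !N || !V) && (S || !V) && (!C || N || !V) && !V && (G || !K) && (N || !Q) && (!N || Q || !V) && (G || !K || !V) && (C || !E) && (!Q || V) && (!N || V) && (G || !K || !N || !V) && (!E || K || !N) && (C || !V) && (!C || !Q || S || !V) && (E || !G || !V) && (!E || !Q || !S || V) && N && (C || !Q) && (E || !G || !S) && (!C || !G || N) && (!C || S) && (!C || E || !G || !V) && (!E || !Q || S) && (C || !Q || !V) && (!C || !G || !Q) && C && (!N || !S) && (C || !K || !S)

Case N = True:
  (!V) forces V = False.
  Clause (!N || V) is falsified — contradiction.
Case N = False:
  Clause (N) is falsified — contradiction.
Both cases fail, so the formula is unsatisfiable.

Unsatisfiable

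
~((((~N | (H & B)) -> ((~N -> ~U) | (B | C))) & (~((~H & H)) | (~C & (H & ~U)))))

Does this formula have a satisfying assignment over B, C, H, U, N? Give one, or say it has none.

B=F, C=F, H=T, U=T, N=F

  ~((((~N | (H & B)) -> ((~N -> ~U) | (B | C))) & (~((~H & H)) | (~C & (H & ~U))))) = True
    ((~N | (H & B)) -> ((~N -> ~U) | (B | C))) & (~((~H & H)) | (~C & (H & ~U))) = False
      (~N | (H & B)) -> ((~N -> ~U) | (B | C)) = False
        ~N | (H & B) = True
          ~N = True
          H & B = False
        (~N -> ~U) | (B | C) = False
          ~N -> ~U = False
            ~N = True
            ~U = False
          B | C = False
      ~((~H & H)) | (~C & (H & ~U)) = True
        ~((~H & H)) = True
          ~H & H = False
            ~H = False
        ~C & (H & ~U) = False
          ~C = True
          H & ~U = False
            ~U = False
The formula evaluates to True.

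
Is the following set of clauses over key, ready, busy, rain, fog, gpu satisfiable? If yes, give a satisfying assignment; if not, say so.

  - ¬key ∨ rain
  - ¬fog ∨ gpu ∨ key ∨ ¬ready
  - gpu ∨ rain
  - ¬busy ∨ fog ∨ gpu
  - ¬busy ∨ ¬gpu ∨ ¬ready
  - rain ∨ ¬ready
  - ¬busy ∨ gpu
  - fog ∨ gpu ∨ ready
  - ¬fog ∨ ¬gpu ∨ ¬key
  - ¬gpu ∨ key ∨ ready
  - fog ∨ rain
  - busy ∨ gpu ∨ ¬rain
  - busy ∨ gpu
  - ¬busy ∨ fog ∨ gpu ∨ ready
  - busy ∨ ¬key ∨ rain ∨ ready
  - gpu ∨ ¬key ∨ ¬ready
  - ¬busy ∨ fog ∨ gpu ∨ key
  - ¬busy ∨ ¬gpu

Set key = False.
Try ready = False:
  (¬gpu ∨ key ∨ ready) forces gpu = False.
  (gpu ∨ rain) forces rain = True.
  (¬busy ∨ gpu) forces busy = False.
  clause (busy ∨ gpu ∨ ¬rain) is falsified — backtrack.
So ready = True.
  then (rain ∨ ¬ready) forces rain = True.
Set busy = False.
  then (busy ∨ gpu ∨ ¬rain) forces gpu = True.
Set fog = True.
All clauses satisfied.

key: False, ready: True, busy: False, rain: True, fog: True, gpu: True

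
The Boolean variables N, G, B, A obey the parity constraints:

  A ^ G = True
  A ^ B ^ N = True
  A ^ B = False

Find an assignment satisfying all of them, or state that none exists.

N = True, G = False, B = True, A = True

A ^ G = T ^ F = True ✓
A ^ B ^ N = T ^ T ^ T = True ✓
A ^ B = T ^ T = False ✓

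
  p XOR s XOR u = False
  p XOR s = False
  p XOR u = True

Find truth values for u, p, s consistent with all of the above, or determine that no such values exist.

u = False, p = True, s = True

p XOR s XOR u = T XOR T XOR F = False ✓
p XOR s = T XOR T = False ✓
p XOR u = T XOR F = True ✓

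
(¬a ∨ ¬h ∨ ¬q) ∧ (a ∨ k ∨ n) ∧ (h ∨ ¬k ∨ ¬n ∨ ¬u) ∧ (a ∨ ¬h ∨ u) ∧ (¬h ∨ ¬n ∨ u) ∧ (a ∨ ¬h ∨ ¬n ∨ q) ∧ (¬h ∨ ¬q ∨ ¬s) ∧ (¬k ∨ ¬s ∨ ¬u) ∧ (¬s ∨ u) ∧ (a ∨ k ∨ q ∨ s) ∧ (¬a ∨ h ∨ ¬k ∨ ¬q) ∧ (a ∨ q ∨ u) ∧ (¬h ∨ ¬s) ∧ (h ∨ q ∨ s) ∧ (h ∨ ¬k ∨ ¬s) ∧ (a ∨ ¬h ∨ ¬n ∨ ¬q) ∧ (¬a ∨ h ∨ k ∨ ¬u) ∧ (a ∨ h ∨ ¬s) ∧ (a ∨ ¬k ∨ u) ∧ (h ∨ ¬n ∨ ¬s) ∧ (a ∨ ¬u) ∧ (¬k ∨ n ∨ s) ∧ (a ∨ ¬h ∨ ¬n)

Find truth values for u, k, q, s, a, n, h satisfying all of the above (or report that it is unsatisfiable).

u: False, k: False, q: False, s: False, a: True, n: False, h: True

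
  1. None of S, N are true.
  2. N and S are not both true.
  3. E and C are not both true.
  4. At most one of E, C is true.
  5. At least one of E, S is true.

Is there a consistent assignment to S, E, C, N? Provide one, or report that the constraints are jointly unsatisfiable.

S = False, E = True, C = False, N = False

  (1) {S, N}: 0 true — none ✓
  (2) N=F, S=F — not both ✓
  (3) E=T, C=F — not both ✓
  (4) {E, C}: 1 true — at most one ✓
  (5) {E, S}: 1 true — at least one ✓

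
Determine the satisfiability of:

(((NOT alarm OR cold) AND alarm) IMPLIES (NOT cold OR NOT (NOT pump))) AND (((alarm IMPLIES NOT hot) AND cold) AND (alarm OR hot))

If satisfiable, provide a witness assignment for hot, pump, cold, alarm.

hot = True, pump = True, cold = True, alarm = False

  ((NOT alarm OR cold) AND alarm) IMPLIES (NOT cold OR NOT (NOT pump)) = True
    (NOT alarm OR cold) AND alarm = False
      NOT alarm OR cold = True
        NOT alarm = True
    NOT cold OR NOT (NOT pump) = True
      NOT cold = False
      NOT (NOT pump) = True
        NOT pump = False
  ((alarm IMPLIES NOT hot) AND cold) AND (alarm OR hot) = True
    (alarm IMPLIES NOT hot) AND cold = True
      alarm IMPLIES NOT hot = True
        NOT hot = False
    alarm OR hot = True
Both conjuncts True, so the formula holds.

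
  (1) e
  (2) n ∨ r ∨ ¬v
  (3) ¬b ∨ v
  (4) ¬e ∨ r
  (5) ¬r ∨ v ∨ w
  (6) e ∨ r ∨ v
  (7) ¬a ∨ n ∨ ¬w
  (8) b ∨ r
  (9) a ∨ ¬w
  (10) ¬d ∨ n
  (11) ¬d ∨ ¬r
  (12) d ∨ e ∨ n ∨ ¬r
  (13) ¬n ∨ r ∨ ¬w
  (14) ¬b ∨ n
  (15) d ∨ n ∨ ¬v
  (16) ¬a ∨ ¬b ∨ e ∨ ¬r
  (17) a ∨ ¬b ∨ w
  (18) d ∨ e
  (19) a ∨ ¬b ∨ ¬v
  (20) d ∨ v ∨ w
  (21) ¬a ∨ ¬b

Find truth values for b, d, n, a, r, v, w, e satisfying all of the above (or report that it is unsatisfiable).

b: False, d: False, n: True, a: False, r: True, v: True, w: False, e: True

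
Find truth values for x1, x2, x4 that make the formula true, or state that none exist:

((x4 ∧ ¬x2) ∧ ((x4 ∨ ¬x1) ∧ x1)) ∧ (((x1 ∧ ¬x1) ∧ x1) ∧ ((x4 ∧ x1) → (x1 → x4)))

No satisfying assignment exists.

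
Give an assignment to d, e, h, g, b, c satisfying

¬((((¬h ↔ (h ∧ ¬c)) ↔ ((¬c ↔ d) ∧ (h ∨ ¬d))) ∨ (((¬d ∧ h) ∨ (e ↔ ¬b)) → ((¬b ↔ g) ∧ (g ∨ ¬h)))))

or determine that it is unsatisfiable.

d=F, e=T, h=F, g=F, b=F, c=T

  ¬((((¬h ↔ (h ∧ ¬c)) ↔ ((¬c ↔ d) ∧ (h ∨ ¬d))) ∨ (((¬d ∧ h) ∨ (e ↔ ¬b)) → ((¬b ↔ g) ∧ (g ∨ ¬h))))) = True
    ((¬h ↔ (h ∧ ¬c)) ↔ ((¬c ↔ d) ∧ (h ∨ ¬d))) ∨ (((¬d ∧ h) ∨ (e ↔ ¬b)) → ((¬b ↔ g) ∧ (g ∨ ¬h))) = False
      (¬h ↔ (h ∧ ¬c)) ↔ ((¬c ↔ d) ∧ (h ∨ ¬d)) = False
        ¬h ↔ (h ∧ ¬c) = False
          ¬h = True
          h ∧ ¬c = False
            ¬c = False
        (¬c ↔ d) ∧ (h ∨ ¬d) = True
          ¬c ↔ d = True
            ¬c = False
          h ∨ ¬d = True
            ¬d = True
      ((¬d ∧ h) ∨ (e ↔ ¬b)) → ((¬b ↔ g) ∧ (g ∨ ¬h)) = False
        (¬d ∧ h) ∨ (e ↔ ¬b) = True
          ¬d ∧ h = False
            ¬d = True
          e ↔ ¬b = True
            ¬b = True
        (¬b ↔ g) ∧ (g ∨ ¬h) = False
          ¬b ↔ g = False
            ¬b = True
          g ∨ ¬h = True
            ¬h = True
The formula evaluates to True.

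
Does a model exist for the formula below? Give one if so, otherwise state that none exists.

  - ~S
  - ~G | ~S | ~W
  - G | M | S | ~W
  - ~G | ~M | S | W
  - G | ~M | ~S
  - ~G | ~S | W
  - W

G = False, W = True, S = False, M = True

Unit clause (~S) forces S = False.
Unit clause (W) forces W = True.
Set G = False.
  then (G | M | S | ~W) forces M = True.
Check each clause:
  (~S): ~S holds.
  (~G | ~S | ~W): ~G holds.
  (G | M | S | ~W): M holds.
  (~G | ~M | S | W): ~G holds.
  (G | ~M | ~S): ~S holds.
  (~G | ~S | W): ~G holds.
  (W): W holds.
All clauses satisfied.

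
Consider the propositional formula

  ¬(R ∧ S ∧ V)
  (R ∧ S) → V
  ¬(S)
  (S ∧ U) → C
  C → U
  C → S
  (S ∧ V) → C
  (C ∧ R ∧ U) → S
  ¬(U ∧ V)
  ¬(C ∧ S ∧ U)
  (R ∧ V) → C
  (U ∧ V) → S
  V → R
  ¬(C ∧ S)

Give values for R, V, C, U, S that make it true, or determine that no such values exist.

R=T, V=F, C=F, U=F, S=F

Unit clause (¬S) forces S = False.
In (¬C ∨ S) only ¬C is left, so C = False.
Set R = True.
  then (C ∨ ¬R ∨ ¬V) forces V = False.
Set U = False.
All clauses satisfied.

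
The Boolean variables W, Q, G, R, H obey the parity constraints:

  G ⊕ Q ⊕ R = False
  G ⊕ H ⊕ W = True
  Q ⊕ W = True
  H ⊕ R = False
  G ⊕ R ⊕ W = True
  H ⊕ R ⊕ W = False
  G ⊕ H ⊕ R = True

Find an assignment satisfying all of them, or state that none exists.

W=F; Q=T; G=T; R=F; H=F

G ⊕ Q ⊕ R = T ⊕ T ⊕ F = False ✓
G ⊕ H ⊕ W = T ⊕ F ⊕ F = True ✓
Q ⊕ W = T ⊕ F = True ✓
H ⊕ R = F ⊕ F = False ✓
G ⊕ R ⊕ W = T ⊕ F ⊕ F = True ✓
H ⊕ R ⊕ W = F ⊕ F ⊕ F = False ✓
G ⊕ H ⊕ R = T ⊕ F ⊕ F = True ✓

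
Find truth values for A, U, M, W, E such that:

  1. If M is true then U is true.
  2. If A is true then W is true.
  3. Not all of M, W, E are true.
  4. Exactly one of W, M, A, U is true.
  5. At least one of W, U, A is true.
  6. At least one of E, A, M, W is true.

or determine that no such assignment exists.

A = False, U = False, M = False, W = True, E = False

  (1) M=F ⇒ U: vacuous ✓
  (2) A=F ⇒ W: vacuous ✓
  (3) {M, W, E}: 1/3 true — not all ✓
  (4) {W, M, A, U}: 1 true — exactly one ✓
  (5) {W, U, A}: 1 true — at least one ✓
  (6) {E, A, M, W}: 1 true — at least one ✓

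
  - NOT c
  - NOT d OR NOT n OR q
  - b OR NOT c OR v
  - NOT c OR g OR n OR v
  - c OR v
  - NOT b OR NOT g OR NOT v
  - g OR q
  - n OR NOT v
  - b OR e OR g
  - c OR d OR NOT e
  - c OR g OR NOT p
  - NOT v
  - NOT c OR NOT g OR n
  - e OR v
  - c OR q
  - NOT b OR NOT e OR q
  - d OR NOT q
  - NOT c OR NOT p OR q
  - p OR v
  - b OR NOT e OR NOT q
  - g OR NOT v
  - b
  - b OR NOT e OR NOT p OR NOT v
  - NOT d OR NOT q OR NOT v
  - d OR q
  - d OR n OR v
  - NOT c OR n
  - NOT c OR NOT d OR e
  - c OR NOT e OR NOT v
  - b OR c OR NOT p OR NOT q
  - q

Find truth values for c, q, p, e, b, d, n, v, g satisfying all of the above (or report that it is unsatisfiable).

Case c = True:
  Clause (NOT c) is falsified — contradiction.
Case c = False:
  (c OR v) forces v = True.
  Clause (NOT v) is falsified — contradiction.
Both cases fail, so the formula is unsatisfiable.

No satisfying assignment exists.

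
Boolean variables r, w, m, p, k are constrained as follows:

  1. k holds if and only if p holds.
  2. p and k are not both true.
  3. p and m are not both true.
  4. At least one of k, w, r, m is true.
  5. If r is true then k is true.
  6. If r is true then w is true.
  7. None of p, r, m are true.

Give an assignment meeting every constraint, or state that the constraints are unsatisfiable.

r = False; w = True; m = False; p = False; k = False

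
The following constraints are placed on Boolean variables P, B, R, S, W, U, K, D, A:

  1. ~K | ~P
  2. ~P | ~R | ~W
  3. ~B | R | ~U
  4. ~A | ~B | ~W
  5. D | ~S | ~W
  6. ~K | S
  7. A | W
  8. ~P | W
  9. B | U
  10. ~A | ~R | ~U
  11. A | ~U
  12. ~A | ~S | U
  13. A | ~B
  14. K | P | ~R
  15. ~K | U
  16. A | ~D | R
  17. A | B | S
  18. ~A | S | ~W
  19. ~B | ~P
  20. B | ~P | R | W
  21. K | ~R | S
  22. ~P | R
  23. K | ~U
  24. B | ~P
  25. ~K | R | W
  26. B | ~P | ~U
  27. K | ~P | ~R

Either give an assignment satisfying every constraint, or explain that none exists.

Try P = True:
  (~K | ~P) forces K = False.
  (~P | W) forces W = True.
  (~P | ~R | ~W) forces R = False.
  clause (~P | R) is falsified — backtrack.
So P = False.
Set B = True.
  then (A | ~B) forces A = True.
  then (~A | ~B | ~W) forces W = False.
Set R = False.
  then (~B | R | ~U) forces U = False.
  then (~A | ~S | U) forces S = False.
  then (~K | U) forces K = False.
Set D = False.
All clauses satisfied.

P=F, B=T, R=F, S=F, W=F, U=F, K=F, D=F, A=T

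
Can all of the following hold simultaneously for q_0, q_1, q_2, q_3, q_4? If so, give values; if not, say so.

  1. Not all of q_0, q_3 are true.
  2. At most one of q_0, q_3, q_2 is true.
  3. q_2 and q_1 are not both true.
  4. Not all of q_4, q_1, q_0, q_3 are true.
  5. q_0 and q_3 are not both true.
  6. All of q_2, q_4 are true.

q_0=F, q_1=F, q_2=T, q_3=F, q_4=T

  (1) {q_0, q_3}: 0/2 true — not all ✓
  (2) {q_0, q_3, q_2}: 1 true — at most one ✓
  (3) q_2=T, q_1=F — not both ✓
  (4) {q_4, q_1, q_0, q_3}: 1/4 true — not all ✓
  (5) q_0=F, q_3=F — not both ✓
  (6) {q_2, q_4}: all 2 true ✓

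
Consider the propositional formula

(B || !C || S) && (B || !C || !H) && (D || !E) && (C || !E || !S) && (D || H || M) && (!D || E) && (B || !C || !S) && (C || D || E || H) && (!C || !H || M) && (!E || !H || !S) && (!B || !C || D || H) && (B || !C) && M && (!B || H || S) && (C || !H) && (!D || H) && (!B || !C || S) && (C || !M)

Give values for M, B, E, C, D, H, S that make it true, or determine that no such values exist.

Unit clause (M) forces M = True.
In (C || !M) only C is left, so C = True.
In (B || !C) only B is left, so B = True.
In (!B || !C || S) only S is left, so S = True.
Set E = False.
  then (!D || E) forces D = False.
  then (!B || !C || D || H) forces H = True.
All clauses satisfied.

M: True; B: True; E: False; C: True; D: False; H: True; S: True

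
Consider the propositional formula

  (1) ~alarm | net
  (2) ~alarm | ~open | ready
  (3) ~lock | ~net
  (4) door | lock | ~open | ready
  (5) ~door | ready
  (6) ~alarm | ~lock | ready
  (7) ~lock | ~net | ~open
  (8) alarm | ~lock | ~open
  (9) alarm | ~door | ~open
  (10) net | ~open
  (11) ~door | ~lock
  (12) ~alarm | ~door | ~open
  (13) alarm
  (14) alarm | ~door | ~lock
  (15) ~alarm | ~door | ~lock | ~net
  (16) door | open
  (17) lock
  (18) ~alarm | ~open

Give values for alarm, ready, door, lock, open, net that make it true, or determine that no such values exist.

Case alarm = True:
  (~alarm | net) forces net = True.
  (~lock | ~net) forces lock = False.
  Clause (lock) is falsified — contradiction.
Case alarm = False:
  Clause (alarm) is falsified — contradiction.
Both cases fail, so the formula is unsatisfiable.

The formula is unsatisfiable.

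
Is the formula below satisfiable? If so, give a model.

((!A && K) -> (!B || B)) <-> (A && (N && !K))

N=T, K=F, A=T, B=T

  ((!A && K) -> (!B || B)) <-> (A && (N && !K)) = True
    (!A && K) -> (!B || B) = True
      !A && K = False
        !A = False
      !B || B = True
        !B = False
    A && (N && !K) = True
      N && !K = True
        !K = True
The formula evaluates to True.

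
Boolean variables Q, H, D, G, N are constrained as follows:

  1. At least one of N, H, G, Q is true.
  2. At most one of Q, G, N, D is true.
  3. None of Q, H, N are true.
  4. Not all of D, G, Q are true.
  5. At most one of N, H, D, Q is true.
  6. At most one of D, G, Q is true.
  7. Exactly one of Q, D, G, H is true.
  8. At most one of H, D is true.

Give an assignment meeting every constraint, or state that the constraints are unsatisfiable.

Q = False, H = False, D = False, G = True, N = False

  (1) {N, H, G, Q}: 1 true — at least one ✓
  (2) {Q, G, N, D}: 1 true — at most one ✓
  (3) {Q, H, N}: 0 true — none ✓
  (4) {D, G, Q}: 1/3 true — not all ✓
  (5) {N, H, D, Q}: 0 true — at most one ✓
  (6) {D, G, Q}: 1 true — at most one ✓
  (7) {Q, D, G, H}: 1 true — exactly one ✓
  (8) {H, D}: 0 true — at most one ✓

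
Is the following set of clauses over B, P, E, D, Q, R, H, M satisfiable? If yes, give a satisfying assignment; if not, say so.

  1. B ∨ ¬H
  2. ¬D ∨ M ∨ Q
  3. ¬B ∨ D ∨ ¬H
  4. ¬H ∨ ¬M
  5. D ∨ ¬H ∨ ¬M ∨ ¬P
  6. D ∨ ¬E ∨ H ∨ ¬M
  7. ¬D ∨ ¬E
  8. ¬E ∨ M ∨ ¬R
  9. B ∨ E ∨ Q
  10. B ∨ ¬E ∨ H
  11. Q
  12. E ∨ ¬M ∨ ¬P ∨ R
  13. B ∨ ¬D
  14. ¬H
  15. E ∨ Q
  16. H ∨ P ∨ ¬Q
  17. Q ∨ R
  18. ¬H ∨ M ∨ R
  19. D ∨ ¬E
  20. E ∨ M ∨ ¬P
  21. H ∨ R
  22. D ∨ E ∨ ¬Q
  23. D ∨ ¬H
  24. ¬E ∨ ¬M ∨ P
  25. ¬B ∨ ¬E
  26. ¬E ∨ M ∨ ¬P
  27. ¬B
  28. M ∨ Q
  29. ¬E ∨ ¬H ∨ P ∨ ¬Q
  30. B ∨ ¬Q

UNSATISFIABLE

Case B = True:
  Clause (¬B) is falsified — contradiction.
Case B = False:
  (B ∨ ¬H) forces H = False.
  (B ∨ ¬E ∨ H) forces E = False.
  (B ∨ E ∨ Q) forces Q = True.
  Clause (B ∨ ¬Q) is falsified — contradiction.
Both cases fail, so the formula is unsatisfiable.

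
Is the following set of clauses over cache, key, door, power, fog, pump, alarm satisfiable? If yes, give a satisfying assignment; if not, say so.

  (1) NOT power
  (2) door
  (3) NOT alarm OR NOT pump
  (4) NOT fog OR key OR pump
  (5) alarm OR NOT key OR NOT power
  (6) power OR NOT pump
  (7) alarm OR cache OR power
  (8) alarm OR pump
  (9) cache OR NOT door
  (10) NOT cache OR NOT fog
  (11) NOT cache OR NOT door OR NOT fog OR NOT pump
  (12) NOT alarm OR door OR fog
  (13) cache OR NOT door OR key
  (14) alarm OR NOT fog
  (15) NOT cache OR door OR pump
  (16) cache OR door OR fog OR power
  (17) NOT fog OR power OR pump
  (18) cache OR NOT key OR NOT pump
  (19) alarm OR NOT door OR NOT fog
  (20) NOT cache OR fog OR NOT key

Unit clause (NOT power) forces power = False.
Unit clause (door) forces door = True.
In (power OR NOT pump) only NOT pump is left, so pump = False.
In (alarm OR pump) only alarm is left, so alarm = True.
In (cache OR NOT door) only cache is left, so cache = True.
In (NOT cache OR NOT fog) only NOT fog is left, so fog = False.
In (NOT cache OR fog OR NOT key) only NOT key is left, so key = False.
All clauses satisfied.

cache=T, key=F, door=T, power=F, fog=F, pump=F, alarm=T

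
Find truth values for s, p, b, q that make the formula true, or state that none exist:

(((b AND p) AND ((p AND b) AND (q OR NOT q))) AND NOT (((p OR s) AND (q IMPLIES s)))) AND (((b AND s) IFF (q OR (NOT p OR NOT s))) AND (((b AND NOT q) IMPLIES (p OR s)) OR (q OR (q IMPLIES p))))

Unsatisfiable

Case s = True: the conjunct NOT (((p OR s) AND (q IMPLIES s))) becomes NOT ((True AND True)) = False.
Case s = False: the conjunct (b AND s) IFF (q OR (NOT p OR NOT s)) becomes (b AND False) IFF (q OR True) = False.
Both cases fail — unsatisfiable.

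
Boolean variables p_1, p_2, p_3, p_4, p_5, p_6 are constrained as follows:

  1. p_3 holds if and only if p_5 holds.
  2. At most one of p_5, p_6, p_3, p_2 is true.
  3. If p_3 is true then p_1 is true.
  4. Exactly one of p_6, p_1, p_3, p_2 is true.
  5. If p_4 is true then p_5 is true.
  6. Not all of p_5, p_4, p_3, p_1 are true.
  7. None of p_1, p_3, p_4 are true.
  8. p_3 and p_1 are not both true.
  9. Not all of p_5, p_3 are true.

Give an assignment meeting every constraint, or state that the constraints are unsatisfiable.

p_1 = False, p_2 = False, p_3 = False, p_4 = False, p_5 = False, p_6 = True

  (1) p_3=F, p_5=F — same ✓
  (2) {p_5, p_6, p_3, p_2}: 1 true — at most one ✓
  (3) p_3=F ⇒ p_1: vacuous ✓
  (4) {p_6, p_1, p_3, p_2}: 1 true — exactly one ✓
  (5) p_4=F ⇒ p_5: vacuous ✓
  (6) {p_5, p_4, p_3, p_1}: 0/4 true — not all ✓
  (7) {p_1, p_3, p_4}: 0 true — none ✓
  (8) p_3=F, p_1=F — not both ✓
  (9) {p_5, p_3}: 0/2 true — not all ✓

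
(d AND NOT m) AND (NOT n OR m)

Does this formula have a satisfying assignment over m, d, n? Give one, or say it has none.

m: False; d: True; n: False

  d AND NOT m = True
    NOT m = True
  NOT n OR m = True
    NOT n = True
Both conjuncts True, so the formula holds.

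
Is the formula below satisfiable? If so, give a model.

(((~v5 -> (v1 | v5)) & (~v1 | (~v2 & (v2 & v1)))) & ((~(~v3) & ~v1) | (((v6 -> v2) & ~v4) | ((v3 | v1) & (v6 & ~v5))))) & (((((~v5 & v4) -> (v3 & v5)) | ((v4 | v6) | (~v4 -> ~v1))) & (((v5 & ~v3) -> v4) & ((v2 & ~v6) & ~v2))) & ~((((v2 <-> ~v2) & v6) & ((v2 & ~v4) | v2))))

Case v2 = True: the conjunct ~v2 is False.
Case v2 = False: the conjunct v2 is False.
Both cases fail — unsatisfiable.

Unsatisfiable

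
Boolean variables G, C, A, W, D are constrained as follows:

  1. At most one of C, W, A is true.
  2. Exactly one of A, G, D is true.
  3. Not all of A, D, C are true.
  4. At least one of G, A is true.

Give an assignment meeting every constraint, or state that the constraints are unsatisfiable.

G = False; C = False; A = True; W = False; D = False

  (1) {C, W, A}: 1 true — at most one ✓
  (2) {A, G, D}: 1 true — exactly one ✓
  (3) {A, D, C}: 1/3 true — not all ✓
  (4) {G, A}: 1 true — at least one ✓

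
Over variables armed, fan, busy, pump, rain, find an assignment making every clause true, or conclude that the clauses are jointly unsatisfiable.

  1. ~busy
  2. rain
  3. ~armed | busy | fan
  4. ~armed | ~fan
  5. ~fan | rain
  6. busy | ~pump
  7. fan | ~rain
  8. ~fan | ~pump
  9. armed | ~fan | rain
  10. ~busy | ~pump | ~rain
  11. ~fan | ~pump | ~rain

armed = False, fan = True, busy = False, pump = False, rain = True

Unit clause (~busy) forces busy = False.
Unit clause (rain) forces rain = True.
In (busy | ~pump) only ~pump is left, so pump = False.
In (fan | ~rain) only fan is left, so fan = True.
In (~armed | ~fan) only ~armed is left, so armed = False.
All clauses satisfied.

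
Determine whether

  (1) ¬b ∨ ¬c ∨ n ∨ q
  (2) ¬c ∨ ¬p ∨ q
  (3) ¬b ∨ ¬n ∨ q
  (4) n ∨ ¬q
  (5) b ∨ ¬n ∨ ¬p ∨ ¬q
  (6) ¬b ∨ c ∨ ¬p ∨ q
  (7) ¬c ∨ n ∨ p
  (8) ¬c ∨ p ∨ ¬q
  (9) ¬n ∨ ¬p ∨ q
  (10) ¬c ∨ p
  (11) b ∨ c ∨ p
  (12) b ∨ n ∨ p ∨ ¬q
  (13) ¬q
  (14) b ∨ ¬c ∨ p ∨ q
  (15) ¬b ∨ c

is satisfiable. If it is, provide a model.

q = False, b = False, p = True, c = False, n = False

Unit clause (¬q) forces q = False.
Try b = True:
  (¬b ∨ ¬n ∨ q) forces n = False.
  (¬b ∨ ¬c ∨ n ∨ q) forces c = False.
  clause (¬b ∨ c) is falsified — backtrack.
So b = False.
Try p = False:
  (¬c ∨ p) forces c = False.
  clause (b ∨ c ∨ p) is falsified — backtrack.
So p = True.
  then (¬c ∨ ¬p ∨ q) forces c = False.
  then (¬n ∨ ¬p ∨ q) forces n = False.
All clauses satisfied.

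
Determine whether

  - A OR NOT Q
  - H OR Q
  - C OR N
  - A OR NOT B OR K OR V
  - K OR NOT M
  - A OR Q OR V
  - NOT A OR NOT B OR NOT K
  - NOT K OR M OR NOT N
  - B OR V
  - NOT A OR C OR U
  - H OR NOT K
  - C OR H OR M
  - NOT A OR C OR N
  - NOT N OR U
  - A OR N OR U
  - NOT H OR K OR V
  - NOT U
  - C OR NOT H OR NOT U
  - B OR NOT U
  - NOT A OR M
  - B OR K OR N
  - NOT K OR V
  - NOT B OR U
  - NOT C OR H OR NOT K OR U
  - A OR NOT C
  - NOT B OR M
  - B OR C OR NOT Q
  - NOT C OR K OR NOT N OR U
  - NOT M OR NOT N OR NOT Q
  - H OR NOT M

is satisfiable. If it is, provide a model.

K = True, U = False, C = True, Q = True, H = True, N = False, B = False, A = True, V = True, M = True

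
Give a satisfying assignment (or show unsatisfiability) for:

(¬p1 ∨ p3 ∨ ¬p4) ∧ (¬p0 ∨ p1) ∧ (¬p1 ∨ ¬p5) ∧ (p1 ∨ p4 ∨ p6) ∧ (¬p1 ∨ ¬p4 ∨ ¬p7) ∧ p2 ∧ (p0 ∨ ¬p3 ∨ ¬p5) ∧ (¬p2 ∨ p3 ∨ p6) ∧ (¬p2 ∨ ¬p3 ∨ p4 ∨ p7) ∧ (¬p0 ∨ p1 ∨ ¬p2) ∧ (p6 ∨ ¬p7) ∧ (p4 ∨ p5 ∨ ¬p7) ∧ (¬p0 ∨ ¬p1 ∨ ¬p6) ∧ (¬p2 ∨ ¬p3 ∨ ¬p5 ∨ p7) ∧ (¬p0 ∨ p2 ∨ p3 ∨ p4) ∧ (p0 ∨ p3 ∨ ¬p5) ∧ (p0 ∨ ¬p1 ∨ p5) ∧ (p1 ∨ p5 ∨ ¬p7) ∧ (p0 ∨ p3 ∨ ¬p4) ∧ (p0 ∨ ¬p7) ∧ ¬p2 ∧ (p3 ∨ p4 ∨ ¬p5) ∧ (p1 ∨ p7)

Case p2 = True:
  Clause (¬p2) is falsified — contradiction.
Case p2 = False:
  Clause (p2) is falsified — contradiction.
Both cases fail, so the formula is unsatisfiable.

No satisfying assignment exists.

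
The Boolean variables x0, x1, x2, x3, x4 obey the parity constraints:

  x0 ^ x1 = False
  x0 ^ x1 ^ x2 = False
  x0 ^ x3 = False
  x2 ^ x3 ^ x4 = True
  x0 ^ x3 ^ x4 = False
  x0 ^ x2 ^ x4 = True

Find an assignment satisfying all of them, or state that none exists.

x0: True, x1: True, x2: False, x3: True, x4: False

x0 ^ x1 = T ^ T = False ✓
x0 ^ x1 ^ x2 = T ^ T ^ F = False ✓
x0 ^ x3 = T ^ T = False ✓
x2 ^ x3 ^ x4 = F ^ T ^ F = True ✓
x0 ^ x3 ^ x4 = T ^ T ^ F = False ✓
x0 ^ x2 ^ x4 = T ^ F ^ F = True ✓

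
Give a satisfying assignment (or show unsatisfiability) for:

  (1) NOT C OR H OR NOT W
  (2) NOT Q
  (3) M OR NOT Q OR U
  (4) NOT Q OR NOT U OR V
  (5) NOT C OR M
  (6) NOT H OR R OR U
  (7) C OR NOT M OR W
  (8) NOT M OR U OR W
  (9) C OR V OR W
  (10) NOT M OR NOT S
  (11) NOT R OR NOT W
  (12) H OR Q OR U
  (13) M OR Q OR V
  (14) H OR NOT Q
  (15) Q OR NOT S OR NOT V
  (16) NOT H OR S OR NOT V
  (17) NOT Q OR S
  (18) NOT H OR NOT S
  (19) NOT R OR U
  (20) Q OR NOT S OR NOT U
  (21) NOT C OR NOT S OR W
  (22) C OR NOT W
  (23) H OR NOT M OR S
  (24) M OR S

V=F, W=T, U=T, H=T, C=T, S=F, Q=F, M=T, R=F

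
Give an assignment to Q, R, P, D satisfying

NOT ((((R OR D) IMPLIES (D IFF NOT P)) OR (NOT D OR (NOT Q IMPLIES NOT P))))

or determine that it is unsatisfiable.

Q = False, R = False, P = True, D = True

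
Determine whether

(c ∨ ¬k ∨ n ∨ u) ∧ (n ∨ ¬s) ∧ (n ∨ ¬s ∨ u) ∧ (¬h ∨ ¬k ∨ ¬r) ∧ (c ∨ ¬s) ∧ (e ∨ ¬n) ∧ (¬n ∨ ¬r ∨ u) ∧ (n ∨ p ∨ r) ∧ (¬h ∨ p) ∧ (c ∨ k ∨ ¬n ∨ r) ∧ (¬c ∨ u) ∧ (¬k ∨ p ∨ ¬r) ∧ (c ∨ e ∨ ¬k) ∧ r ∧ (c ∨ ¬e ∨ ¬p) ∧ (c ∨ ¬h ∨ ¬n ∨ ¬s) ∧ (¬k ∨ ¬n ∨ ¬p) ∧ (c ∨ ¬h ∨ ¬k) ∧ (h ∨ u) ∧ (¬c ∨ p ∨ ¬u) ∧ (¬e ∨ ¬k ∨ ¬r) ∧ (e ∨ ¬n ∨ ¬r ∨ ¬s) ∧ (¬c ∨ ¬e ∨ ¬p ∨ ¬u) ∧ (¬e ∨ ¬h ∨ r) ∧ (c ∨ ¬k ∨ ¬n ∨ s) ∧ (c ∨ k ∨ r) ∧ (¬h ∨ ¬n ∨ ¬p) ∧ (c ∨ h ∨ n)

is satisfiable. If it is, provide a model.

u = True; p = True; r = True; n = False; e = False; s = False; k = False; h = False; c = True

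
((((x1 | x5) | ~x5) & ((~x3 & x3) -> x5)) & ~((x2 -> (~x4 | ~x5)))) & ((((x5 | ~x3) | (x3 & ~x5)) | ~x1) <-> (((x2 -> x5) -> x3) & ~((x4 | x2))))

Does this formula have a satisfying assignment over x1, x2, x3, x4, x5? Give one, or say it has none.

Case x5 = True: the formula simplifies to ~((x2 -> ~x4)) & (x3 & ~((x4 | x2))).
  x2 = True: the conjunct ~((x4 | x2)) becomes ~((x4 | True)) = False.
  x2 = False: the conjunct ~((x2 -> ~x4)) becomes ~((False -> ~x4)) = False.
Case x5 = False: the conjunct ~((x2 -> (~x4 | ~x5))) becomes ~((x2 -> True)) = False.
Both cases fail — unsatisfiable.

Unsatisfiable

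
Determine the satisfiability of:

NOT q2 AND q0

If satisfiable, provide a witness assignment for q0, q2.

q0 = True; q2 = False

  NOT q2 = True
Both conjuncts True, so the formula holds.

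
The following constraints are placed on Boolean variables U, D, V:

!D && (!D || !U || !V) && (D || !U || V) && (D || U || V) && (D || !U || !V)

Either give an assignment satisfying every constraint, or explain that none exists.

U=F, D=F, V=T

Unit clause (!D) forces D = False.
Try U = True:
  (D || !U || V) forces V = True.
  clause (D || !U || !V) is falsified — backtrack.
So U = False.
  then (D || U || V) forces V = True.
Check each clause:
  (!D): !D holds.
  (!D || !U || !V): !D holds.
  (D || !U || V): !U holds.
  (D || U || V): V holds.
  (D || !U || !V): !U holds.
All clauses satisfied.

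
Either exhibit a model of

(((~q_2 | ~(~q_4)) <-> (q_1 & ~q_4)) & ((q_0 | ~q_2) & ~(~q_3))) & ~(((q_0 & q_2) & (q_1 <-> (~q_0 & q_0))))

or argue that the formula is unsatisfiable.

q_0 = True, q_1 = True, q_2 = False, q_3 = True, q_4 = False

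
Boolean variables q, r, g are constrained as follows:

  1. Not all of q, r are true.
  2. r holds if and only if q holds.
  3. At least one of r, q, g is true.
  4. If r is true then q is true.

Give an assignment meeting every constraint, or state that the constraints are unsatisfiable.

q: False, r: False, g: True

  (1) {q, r}: 0/2 true — not all ✓
  (2) r=F, q=F — same ✓
  (3) {r, q, g}: 1 true — at least one ✓
  (4) r=F ⇒ q: vacuous ✓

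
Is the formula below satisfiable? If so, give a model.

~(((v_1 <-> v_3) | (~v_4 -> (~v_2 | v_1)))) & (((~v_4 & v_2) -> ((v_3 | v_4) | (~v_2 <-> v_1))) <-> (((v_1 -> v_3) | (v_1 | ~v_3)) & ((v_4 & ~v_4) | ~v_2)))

Case v_1 = True: the conjunct ~(((v_1 <-> v_3) | (~v_4 -> (~v_2 | v_1)))) becomes ~((v_3 | True)) = False.
Case v_1 = False: the formula simplifies to ~((~v_3 | (~v_4 -> ~v_2))) & (((~v_4 & v_2) -> ((v_3 | v_4) | v_2)) <-> ((v_4 & ~v_4) | ~v_2)).
  v_2 = True: simplifies to ~((~v_3 | v_4)) & (v_4 & ~v_4).
    v_4 = True: the conjunct ~((~v_3 | v_4)) becomes ~((~v_3 | True)) = False.
    v_4 = False: the conjunct v_4 is False.
  v_2 = False: the conjunct ~((~v_3 | (~v_4 -> ~v_2))) becomes ~((~v_3 | True)) = False.
Both cases fail — unsatisfiable.

Unsatisfiable — no assignment works.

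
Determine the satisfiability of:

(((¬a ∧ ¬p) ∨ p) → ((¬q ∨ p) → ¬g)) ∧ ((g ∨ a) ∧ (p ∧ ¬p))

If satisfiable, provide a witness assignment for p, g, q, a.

Case p = True: the conjunct ¬p is False.
Case p = False: the conjunct p is False.
Both cases fail — unsatisfiable.

No satisfying assignment exists.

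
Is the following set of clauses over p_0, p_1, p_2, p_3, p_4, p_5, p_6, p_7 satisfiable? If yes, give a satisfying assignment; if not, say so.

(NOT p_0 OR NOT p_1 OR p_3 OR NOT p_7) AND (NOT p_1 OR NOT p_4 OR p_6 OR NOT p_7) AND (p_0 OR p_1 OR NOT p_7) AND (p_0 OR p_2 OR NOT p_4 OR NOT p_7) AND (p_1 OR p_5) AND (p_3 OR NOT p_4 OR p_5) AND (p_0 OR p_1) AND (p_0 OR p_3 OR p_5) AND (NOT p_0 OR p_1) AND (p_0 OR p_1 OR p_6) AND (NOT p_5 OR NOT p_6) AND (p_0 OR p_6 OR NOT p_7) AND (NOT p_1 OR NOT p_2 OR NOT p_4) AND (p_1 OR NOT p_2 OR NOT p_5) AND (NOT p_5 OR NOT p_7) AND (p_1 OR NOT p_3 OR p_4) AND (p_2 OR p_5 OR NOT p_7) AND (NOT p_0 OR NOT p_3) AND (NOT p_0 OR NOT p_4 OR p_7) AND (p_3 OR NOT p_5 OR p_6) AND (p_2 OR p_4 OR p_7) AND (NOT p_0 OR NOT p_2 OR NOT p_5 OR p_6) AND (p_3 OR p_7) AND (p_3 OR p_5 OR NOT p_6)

p_0 = False; p_1 = True; p_2 = False; p_3 = True; p_4 = True; p_5 = False; p_6 = False; p_7 = False

Try p_0 = True:
  (NOT p_0 OR p_1) forces p_1 = True.
  (NOT p_0 OR NOT p_3) forces p_3 = False.
  (NOT p_0 OR NOT p_1 OR p_3 OR NOT p_7) forces p_7 = False.
  clause (p_3 OR p_7) is falsified — backtrack.
So p_0 = False.
  then (p_0 OR p_1) forces p_1 = True.
Set p_2 = False.
Set p_3 = True.
Set p_4 = True.
  then (p_0 OR p_2 OR NOT p_4 OR NOT p_7) forces p_7 = False.
Set p_5 = False.
Set p_6 = False.
All clauses satisfied.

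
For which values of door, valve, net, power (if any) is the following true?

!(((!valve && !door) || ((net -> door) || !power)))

door: False, valve: True, net: True, power: True

  !(((!valve && !door) || ((net -> door) || !power))) = True
    (!valve && !door) || ((net -> door) || !power) = False
      !valve && !door = False
        !valve = False
        !door = True
      (net -> door) || !power = False
        net -> door = False
        !power = False
The formula evaluates to True.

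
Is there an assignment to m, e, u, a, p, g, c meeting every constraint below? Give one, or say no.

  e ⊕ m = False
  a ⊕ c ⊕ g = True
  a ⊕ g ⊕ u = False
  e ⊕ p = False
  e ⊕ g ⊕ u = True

m = False, e = False, u = False, a = True, p = False, g = True, c = True

e ⊕ m = F ⊕ F = False ✓
a ⊕ c ⊕ g = T ⊕ T ⊕ T = True ✓
a ⊕ g ⊕ u = T ⊕ T ⊕ F = False ✓
e ⊕ p = F ⊕ F = False ✓
e ⊕ g ⊕ u = F ⊕ T ⊕ F = True ✓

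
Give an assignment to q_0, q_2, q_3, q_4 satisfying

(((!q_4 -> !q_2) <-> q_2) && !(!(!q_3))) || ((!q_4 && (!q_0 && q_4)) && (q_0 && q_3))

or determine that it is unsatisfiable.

q_0 = True, q_2 = True, q_3 = False, q_4 = True

  (((!q_4 -> !q_2) <-> q_2) && !(!(!q_3))) || ((!q_4 && (!q_0 && q_4)) && (q_0 && q_3)) = True
    ((!q_4 -> !q_2) <-> q_2) && !(!(!q_3)) = True
      (!q_4 -> !q_2) <-> q_2 = True
        !q_4 -> !q_2 = True
          !q_4 = False
          !q_2 = False
      !(!(!q_3)) = True
        !(!q_3) = False
          !q_3 = True
    (!q_4 && (!q_0 && q_4)) && (q_0 && q_3) = False
      !q_4 && (!q_0 && q_4) = False
        !q_4 = False
        !q_0 && q_4 = False
          !q_0 = False
      q_0 && q_3 = False
The formula evaluates to True.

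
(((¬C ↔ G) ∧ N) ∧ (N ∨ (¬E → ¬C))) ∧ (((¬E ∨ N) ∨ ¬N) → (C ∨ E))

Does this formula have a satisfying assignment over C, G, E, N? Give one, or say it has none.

C = True, G = False, E = False, N = True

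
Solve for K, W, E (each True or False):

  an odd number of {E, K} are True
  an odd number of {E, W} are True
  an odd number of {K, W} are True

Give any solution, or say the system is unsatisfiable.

Unsatisfiable

Adding constraints 1, 2, 3 mod 2: every variable appears an even number of times on the left, so the left side is 0.
But the right sides sum to 1 (mod 2). 0 ≠ 1 — the system is inconsistent.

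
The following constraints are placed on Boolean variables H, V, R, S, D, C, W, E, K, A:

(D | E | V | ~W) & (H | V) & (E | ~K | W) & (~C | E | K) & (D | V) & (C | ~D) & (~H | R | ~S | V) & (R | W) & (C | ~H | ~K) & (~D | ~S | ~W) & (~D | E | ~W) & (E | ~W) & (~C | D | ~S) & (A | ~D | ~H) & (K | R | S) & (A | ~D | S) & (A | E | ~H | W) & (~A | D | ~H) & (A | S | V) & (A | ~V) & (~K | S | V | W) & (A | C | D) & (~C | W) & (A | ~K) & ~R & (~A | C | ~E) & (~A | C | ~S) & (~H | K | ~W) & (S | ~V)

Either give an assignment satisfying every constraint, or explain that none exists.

Unit clause (~R) forces R = False.
In (R | W) only W is left, so W = True.
In (E | ~W) only E is left, so E = True.
Set H = True.
  then (~H | K | ~W) forces K = True.
  then (C | ~H | ~K) forces C = True.
  then (A | ~K) forces A = True.
  then (~A | D | ~H) forces D = True.
  then (~D | ~S | ~W) forces S = False.
  then (S | ~V) forces V = False.
All clauses satisfied.

H = True, V = False, R = False, S = False, D = True, C = True, W = True, E = True, K = True, A = True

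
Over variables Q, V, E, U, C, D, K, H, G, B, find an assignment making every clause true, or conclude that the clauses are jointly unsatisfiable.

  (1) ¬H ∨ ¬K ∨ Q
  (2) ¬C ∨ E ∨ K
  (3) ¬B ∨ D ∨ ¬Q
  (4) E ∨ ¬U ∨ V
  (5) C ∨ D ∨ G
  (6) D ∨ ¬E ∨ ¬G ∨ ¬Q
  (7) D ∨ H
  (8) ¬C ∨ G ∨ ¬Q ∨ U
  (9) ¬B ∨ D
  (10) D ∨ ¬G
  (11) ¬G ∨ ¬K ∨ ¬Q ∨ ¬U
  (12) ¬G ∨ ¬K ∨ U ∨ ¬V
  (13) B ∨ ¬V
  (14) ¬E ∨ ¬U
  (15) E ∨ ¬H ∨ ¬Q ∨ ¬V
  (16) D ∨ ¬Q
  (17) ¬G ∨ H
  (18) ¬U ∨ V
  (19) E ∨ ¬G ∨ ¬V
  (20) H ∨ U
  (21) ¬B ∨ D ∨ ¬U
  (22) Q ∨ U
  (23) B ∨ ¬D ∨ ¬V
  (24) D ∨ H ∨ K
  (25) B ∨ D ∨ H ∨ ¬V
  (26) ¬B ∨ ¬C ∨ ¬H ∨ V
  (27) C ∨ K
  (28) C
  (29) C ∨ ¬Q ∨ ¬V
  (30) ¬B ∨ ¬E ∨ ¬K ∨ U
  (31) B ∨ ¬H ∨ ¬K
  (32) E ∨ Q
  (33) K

Q = True; V = True; E = False; U = True; C = True; D = True; K = True; H = False; G = False; B = True

Unit clause (C) forces C = True.
Unit clause (K) forces K = True.
Set Q = True.
  then (D ∨ ¬Q) forces D = True.
Set V = True.
  then (B ∨ ¬V) forces B = True.
Set E = False.
  then (E ∨ ¬H ∨ ¬Q ∨ ¬V) forces H = False.
  then (¬G ∨ H) forces G = False.
  then (H ∨ U) forces U = True.
All clauses satisfied.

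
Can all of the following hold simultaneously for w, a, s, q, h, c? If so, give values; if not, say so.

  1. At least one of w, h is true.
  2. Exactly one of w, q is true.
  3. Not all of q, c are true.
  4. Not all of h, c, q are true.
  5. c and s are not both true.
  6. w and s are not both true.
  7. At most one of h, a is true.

w = False, a = False, s = False, q = True, h = True, c = False

  (1) {w, h}: 1 true — at least one ✓
  (2) {w, q}: 1 true — exactly one ✓
  (3) {q, c}: 1/2 true — not all ✓
  (4) {h, c, q}: 2/3 true — not all ✓
  (5) c=F, s=F — not both ✓
  (6) w=F, s=F — not both ✓
  (7) {h, a}: 1 true — at most one ✓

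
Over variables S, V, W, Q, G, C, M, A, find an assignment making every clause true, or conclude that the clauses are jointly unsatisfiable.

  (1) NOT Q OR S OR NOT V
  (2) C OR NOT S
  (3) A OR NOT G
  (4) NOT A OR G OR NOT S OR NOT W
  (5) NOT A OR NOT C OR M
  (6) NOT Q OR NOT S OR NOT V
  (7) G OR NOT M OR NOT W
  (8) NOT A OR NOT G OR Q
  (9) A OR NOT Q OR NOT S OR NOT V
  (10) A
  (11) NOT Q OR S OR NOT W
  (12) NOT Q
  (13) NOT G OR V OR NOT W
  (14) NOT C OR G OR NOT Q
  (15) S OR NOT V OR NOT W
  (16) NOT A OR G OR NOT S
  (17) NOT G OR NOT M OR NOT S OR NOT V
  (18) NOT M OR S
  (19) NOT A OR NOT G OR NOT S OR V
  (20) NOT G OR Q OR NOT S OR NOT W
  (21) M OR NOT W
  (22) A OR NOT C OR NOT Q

S = False; V = True; W = False; Q = False; G = False; C = False; M = False; A = True

Unit clause (A) forces A = True.
Unit clause (NOT Q) forces Q = False.
In (NOT A OR NOT G OR Q) only NOT G is left, so G = False.
In (NOT A OR G OR NOT S) only NOT S is left, so S = False.
In (NOT M OR S) only NOT M is left, so M = False.
In (M OR NOT W) only NOT W is left, so W = False.
In (NOT A OR NOT C OR M) only NOT C is left, so C = False.
Set V = True.
All clauses satisfied.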